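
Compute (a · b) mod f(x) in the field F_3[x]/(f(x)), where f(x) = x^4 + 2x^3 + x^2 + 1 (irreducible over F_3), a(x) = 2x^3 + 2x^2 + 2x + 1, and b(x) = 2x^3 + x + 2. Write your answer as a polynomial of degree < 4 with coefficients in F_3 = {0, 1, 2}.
a · b ≡ x^3 + x^2 + 1 (mod f(x))

Multiply in F_3[x]: a(x)·b(x) = (2x^3 + 2x^2 + 2x + 1)·(2x^3 + x + 2) = x^6 + x^5 + 2x^3 + 2x + 2. This has degree ≥ 4, so divide by f(x) over F_3: x^6 + x^5 + 2x^3 + 2x + 2 = (x^2 + 2x + 1)·(x^4 + 2x^3 + x^2 + 1) + (x^3 + x^2 + 1). Hence a·b ≡ x^3 + x^2 + 1 (mod f). (F_3[x]/(f) is a field with 3^4 = 81 elements since f is irreducible of degree 4.)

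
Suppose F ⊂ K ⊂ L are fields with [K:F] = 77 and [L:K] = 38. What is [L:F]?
[L:F] = 2926

The tower law says that for any tower of field extensions F ⊂ K ⊂ L with finite degrees, [L:F] = [L:K] · [K:F]. Here this gives [L:F] = 38 · 77 = 2926.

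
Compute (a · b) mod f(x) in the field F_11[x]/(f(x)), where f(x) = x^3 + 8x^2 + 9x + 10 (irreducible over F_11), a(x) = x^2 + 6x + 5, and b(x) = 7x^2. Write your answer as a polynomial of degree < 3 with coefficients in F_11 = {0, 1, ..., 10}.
a · b ≡ 7x^2 + x + 8 (mod f(x))

Multiply in F_11[x]: a(x)·b(x) = (x^2 + 6x + 5)·(7x^2) = 7x^4 + 9x^3 + 2x^2. This has degree ≥ 3, so divide by f(x) over F_11: 7x^4 + 9x^3 + 2x^2 = (7x + 8)·(x^3 + 8x^2 + 9x + 10) + (7x^2 + x + 8). Hence a·b ≡ 7x^2 + x + 8 (mod f). (F_11[x]/(f) is a field with 11^3 = 1331 elements since f is irreducible of degree 3.)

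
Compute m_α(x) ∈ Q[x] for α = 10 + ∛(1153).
m_α(x) = x^3 - 30x^2 + 300x - 2153

Set β = α - 10 = ∛(1153), so β^3 = 1153. Then (α - 10)^3 - 1153 = 0, i.e. α is a root of g(x) = (x - 10)^3 - 1153 = x^3 - 30x^2 + 300x - 2153. Since g(x) = h(x - 10) where h(x) = x^3 - 1153, and h is irreducible over Q (because 1153 is not a perfect cube, so h has no rational root, and a monic cubic with no rational root is irreducible), g is also irreducible (irreducibility is preserved under the substitution x → x - 10). Hence m_α(x) = x^3 - 30x^2 + 300x - 2153.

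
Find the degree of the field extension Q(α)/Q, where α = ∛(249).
[Q(α):Q] = 3

The minimal polynomial of α is x^3 - 249, irreducible over Q since 249 is not a perfect cube (so x^3 - 249 has no rational root). Hence [Q(α):Q] = deg(m_α) = 3.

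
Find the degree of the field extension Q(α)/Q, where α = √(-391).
[Q(α):Q] = 2

[Q(α):Q] equals the degree of the minimal polynomial of α. Here α^2 = -391 and x^2 + 391 is irreducible (d = -391 is squarefree, ≠ 1, hence not a square), so deg(m_α) = 2. Thus [Q(α):Q] = 2.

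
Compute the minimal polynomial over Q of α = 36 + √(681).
m_α(x) = x^2 - 72x + 615

From α - 36 = √(681), squaring gives (α - 36)^2 = 681, i.e. α^2 - 72α + 1296 = 681, so α^2 - 72α + 615 = 0. The discriminant of x^2 - 72x + 615 is (-72)^2 - 4·(615) = 5184 - 2460 = 2724, and 4·(681) is not a perfect square in Q since 681 is squarefree and ≠ 1. Hence x^2 - 72x + 615 is irreducible over Q and is the minimal polynomial of α.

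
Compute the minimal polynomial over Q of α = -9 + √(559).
m_α(x) = x^2 + 18x - 478

From α + 9 = √(559), squaring gives (α + 9)^2 = 559, i.e. α^2 + 18α + 81 = 559, so α^2 + 18α - 478 = 0. The discriminant of x^2 + 18x - 478 is (18)^2 - 4·(-478) = 324 + 1912 = 2236, and 4·(559) is not a perfect square in Q since 559 is squarefree and ≠ 1. Hence x^2 + 18x - 478 is irreducible over Q and is the minimal polynomial of α.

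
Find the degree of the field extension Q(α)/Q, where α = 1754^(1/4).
[Q(α):Q] = 4

α is a root of x^4 - 1754. By Eisenstein's criterion at the prime p = 2 (which divides the constant term 1754 but p^2 = 4 does not, since 1754 is squarefree), x^4 - 1754 is irreducible over Q. Hence [Q(α):Q] = 4.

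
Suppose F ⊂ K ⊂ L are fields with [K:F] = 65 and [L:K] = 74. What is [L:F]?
[L:F] = 4810

The tower law says that for any tower of field extensions F ⊂ K ⊂ L with finite degrees, [L:F] = [L:K] · [K:F]. Here this gives [L:F] = 74 · 65 = 4810.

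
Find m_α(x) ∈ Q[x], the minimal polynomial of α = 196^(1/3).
m_α(x) = x^3 - 196

α satisfies α^3 = 196, so x^3 - 196 annihilates α. By the rational root test, a rational root p/q (in lowest terms) of x^3 - 196 would satisfy p^3 = 196 q^3, forcing q = 1 and p^3 = 196; but 196 is not a perfect cube, contradiction. A monic cubic over Q with no rational root is irreducible (any nontrivial factorization would include a linear factor). Hence x^3 - 196 is the minimal polynomial of α, and in particular [Q(α):Q] = 3.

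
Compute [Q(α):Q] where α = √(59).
[Q(α):Q] = 2

[Q(α):Q] equals the degree of the minimal polynomial of α. Here α^2 = 59 and x^2 - 59 is irreducible (d = 59 is squarefree, ≠ 1, hence not a square), so deg(m_α) = 2. Thus [Q(α):Q] = 2.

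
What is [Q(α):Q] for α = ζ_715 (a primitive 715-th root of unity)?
[Q(α):Q] = 480

The minimal polynomial of ζ_715 over Q is the 715-th cyclotomic polynomial Φ_715(x), which is irreducible over Q and has degree φ(715) = 480. Hence [Q(α):Q] = φ(715) = 480.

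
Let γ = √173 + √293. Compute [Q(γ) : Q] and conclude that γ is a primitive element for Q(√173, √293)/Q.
[Q(γ) : Q] = 4 (equivalently, Q(γ) = Q(√173, √293))

Obviously Q(γ) ⊆ Q(√173, √293), and [Q(√173, √293):Q] = 4 (since 173, 293 are distinct squarefree integers > 1 with 50689 not a perfect square). To show equality we compute the minimal polynomial of γ. From γ = √173 + √293: γ^2 = 173 + 2√(50689) + 293 = 466 + 2√(50689), so γ^2 - 466 = 2√(50689); squaring, (γ^2 - 466)^2 = 4·50689, i.e. γ^4 - 932γ^2 + 217156 - 202756 = 0, i.e. γ^4 - 932γ^2 + 14400 = 0. So γ is a root of x^4 - 932x^2 + 14400. This polynomial is irreducible over Q: it has no rational root (each ±√173 ± √293 is irrational), and any factorization into two quadratics over Q would force √(50689) ∈ Q (pairing opposite roots) or √173, √293 ∈ Q (other pairings), all impossible. Hence [Q(γ):Q] = 4 = [Q(√173, √293):Q], so Q(γ) = Q(√173, √293).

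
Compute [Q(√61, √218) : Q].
[Q(√61, √218) : Q] = 4

[Q(√61):Q] = 2 (min poly x^2 - 61, irreducible since 61 is squarefree > 1). For the top step, suppose √218 ∈ Q(√61), say √218 = c + d√61 with c, d ∈ Q. Squaring: 218 = c^2 + 61d^2 + 2cd√61. Since √61 ∉ Q this forces 2cd = 0. If d = 0 then √218 = c ∈ Q, contradicting 218 squarefree > 1. If c = 0 then 218 = 61d^2, so 61·218 = (61d)^2 is a perfect square in Q — but 61·218 = 13298 is not a perfect square (since 61 and 218 are distinct squarefree integers). Contradiction. Hence √218 ∉ Q(√61), so x^2 - 218 stays irreducible over Q(√61) and [Q(√61, √218) : Q(√61)] = 2. By the tower law, [Q(√61, √218) : Q] = 2 · 2 = 4.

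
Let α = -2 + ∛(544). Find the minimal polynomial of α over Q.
m_α(x) = x^3 + 6x^2 + 12x - 536

Set β = α + 2 = ∛(544), so β^3 = 544. Then (α + 2)^3 - 544 = 0, i.e. α is a root of g(x) = (x + 2)^3 - 544 = x^3 + 6x^2 + 12x - 536. Since g(x) = h(x + 2) where h(x) = x^3 - 544, and h is irreducible over Q (because 544 is not a perfect cube, so h has no rational root, and a monic cubic with no rational root is irreducible), g is also irreducible (irreducibility is preserved under the substitution x → x + 2). Hence m_α(x) = x^3 + 6x^2 + 12x - 536.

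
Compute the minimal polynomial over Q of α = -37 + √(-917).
m_α(x) = x^2 + 74x + 2286

From α + 37 = √(-917), squaring gives (α + 37)^2 = -917, i.e. α^2 + 74α + 1369 = -917, so α^2 + 74α + 2286 = 0. The discriminant of x^2 + 74x + 2286 is (74)^2 - 4·(2286) = 5476 - 9144 = -3668, and 4·(-917) is not a perfect square in Q since -917 is squarefree and ≠ 1. Hence x^2 + 74x + 2286 is irreducible over Q and is the minimal polynomial of α.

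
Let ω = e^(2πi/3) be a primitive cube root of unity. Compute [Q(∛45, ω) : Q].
[Q(∛45, ω) : Q] = 6

[Q(∛45):Q] = 3 (min poly x^3 - 45, irreducible since 45 is not a perfect cube). [Q(ω):Q] = 2 (min poly x^2 + x + 1). Since Q(∛45) ⊂ R and ω ∉ R, we have ω ∉ Q(∛45), so x^2 + x + 1 remains irreducible over Q(∛45) and [Q(∛45, ω) : Q(∛45)] = 2. By the tower law, [Q(∛45, ω) : Q] = 3 · 2 = 6. (In fact Q(∛45, ω) is the splitting field of x^3 - 45 over Q.)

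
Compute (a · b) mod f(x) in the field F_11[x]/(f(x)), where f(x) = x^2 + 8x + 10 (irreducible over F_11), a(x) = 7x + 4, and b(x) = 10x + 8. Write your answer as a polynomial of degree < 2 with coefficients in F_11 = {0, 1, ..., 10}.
a · b ≡ 9x + 3 (mod f(x))

Multiply in F_11[x]: a(x)·b(x) = (7x + 4)·(10x + 8) = 4x^2 + 8x + 10. This has degree ≥ 2, so divide by f(x) over F_11: 4x^2 + 8x + 10 = (4)·(x^2 + 8x + 10) + (9x + 3). Hence a·b ≡ 9x + 3 (mod f). (F_11[x]/(f) is a field with 11^2 = 121 elements since f is irreducible of degree 2.)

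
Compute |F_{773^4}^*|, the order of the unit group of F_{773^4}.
|F_{773^4}^*| = 357040905840

F_{773^4} has 773^4 = 357040905841 elements; its multiplicative group consists of all nonzero elements, so |F_{773^4}^*| = 357040905841 - 1 = 357040905840. (It is cyclic since any finite subgroup of the multiplicative group of a field is cyclic.)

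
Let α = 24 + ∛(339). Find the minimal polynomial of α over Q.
m_α(x) = x^3 - 72x^2 + 1728x - 14163

Set β = α - 24 = ∛(339), so β^3 = 339. Then (α - 24)^3 - 339 = 0, i.e. α is a root of g(x) = (x - 24)^3 - 339 = x^3 - 72x^2 + 1728x - 14163. Since g(x) = h(x - 24) where h(x) = x^3 - 339, and h is irreducible over Q (because 339 is not a perfect cube, so h has no rational root, and a monic cubic with no rational root is irreducible), g is also irreducible (irreducibility is preserved under the substitution x → x - 24). Hence m_α(x) = x^3 - 72x^2 + 1728x - 14163.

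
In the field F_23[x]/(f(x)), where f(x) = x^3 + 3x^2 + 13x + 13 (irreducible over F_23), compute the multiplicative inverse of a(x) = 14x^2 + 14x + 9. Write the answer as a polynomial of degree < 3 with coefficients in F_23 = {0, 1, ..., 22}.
a(x)^(-1) ≡ 21x^2 + 8x (mod f(x))

Since f is irreducible over F_23, F_23[x]/(f) is a field and a(x) ≠ 0 has an inverse. Apply the extended Euclidean algorithm to f(x) and a(x) in F_23[x]: f(x) = (5x + 10)·a(x) + (12x + 15);  a(x) = (5x + 16)·(12x + 15) + (22). The last nonzero remainder is the constant 22 = gcd(f, a) in F_23. Back-substituting through the division chain expresses 22 = s(x)·a(x) + t(x)·f(x) with s(x) ≡ 2x^2 + 15x (mod f), so (2x^2 + 15x)·a(x) ≡ 22 (mod f). Multiplying by 22^(-1) ≡ 22 in F_23 gives a(x)^(-1) ≡ 22·(2x^2 + 15x) ≡ 21x^2 + 8x (mod f). Check: (14x^2 + 14x + 9)·(21x^2 + 8x) = 18x^4 + 15x^3 + 2x^2 + 3x ≡ 1 (mod x^3 + 3x^2 + 13x + 13).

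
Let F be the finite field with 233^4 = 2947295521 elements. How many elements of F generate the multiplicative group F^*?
There are φ(2947295520) = 681246720 primitive elements

F_q^* is cyclic of order q - 1 = 2947295520. A cyclic group of order m has exactly φ(m) generators. Here m = 2947295520 = 2^5 · 3^2 · 5 · 13 · 29 · 61 · 89, so the number of primitive elements is φ(2947295520) = 681246720.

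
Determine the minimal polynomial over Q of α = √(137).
m_α(x) = x^2 - 137

α satisfies α^2 - 137 = 0, so x^2 - 137 annihilates α. Since d = 137 is squarefree and ≠ 1, it is not a perfect square in Q, so x^2 - 137 has no rational root and is therefore irreducible over Q (a degree-2 polynomial over a field is irreducible iff it has no root). Hence m_α(x) = x^2 - 137.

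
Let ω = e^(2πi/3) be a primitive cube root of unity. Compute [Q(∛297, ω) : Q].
[Q(∛297, ω) : Q] = 6

[Q(∛297):Q] = 3 (min poly x^3 - 297, irreducible since 297 is not a perfect cube). [Q(ω):Q] = 2 (min poly x^2 + x + 1). Since Q(∛297) ⊂ R and ω ∉ R, we have ω ∉ Q(∛297), so x^2 + x + 1 remains irreducible over Q(∛297) and [Q(∛297, ω) : Q(∛297)] = 2. By the tower law, [Q(∛297, ω) : Q] = 3 · 2 = 6. (In fact Q(∛297, ω) is the splitting field of x^3 - 297 over Q.)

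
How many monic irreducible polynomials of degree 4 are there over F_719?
There are 66812039640 monic irreducible polynomials of degree 4 over F_719

Each element of F_{719^4} that lies in no proper subfield is a root of exactly one monic irreducible of degree 4 over F_719, and each such polynomial has 4 distinct roots in F_{719^4}. By Möbius inversion the count is N_719(4) = (1/4) Σ_{d|4} μ(4/d) · 719^d = (1/4)(μ(4)·719^1 + μ(2)·719^2 + μ(1)·719^4) = 267248158560/4 = 66812039640.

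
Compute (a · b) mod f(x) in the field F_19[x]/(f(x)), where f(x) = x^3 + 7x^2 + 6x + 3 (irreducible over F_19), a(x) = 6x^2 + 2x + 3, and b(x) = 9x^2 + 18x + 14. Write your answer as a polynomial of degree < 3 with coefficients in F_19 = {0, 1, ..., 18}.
a · b ≡ 10x^2 + 7x (mod f(x))

Multiply in F_19[x]: a(x)·b(x) = (6x^2 + 2x + 3)·(9x^2 + 18x + 14) = 16x^4 + 12x^3 + 14x^2 + 6x + 4. This has degree ≥ 3, so divide by f(x) over F_19: 16x^4 + 12x^3 + 14x^2 + 6x + 4 = (16x + 14)·(x^3 + 7x^2 + 6x + 3) + (10x^2 + 7x). Hence a·b ≡ 10x^2 + 7x (mod f). (F_19[x]/(f) is a field with 19^3 = 6859 elements since f is irreducible of degree 3.)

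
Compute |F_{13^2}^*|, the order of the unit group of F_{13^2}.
|F_{13^2}^*| = 168

F_{13^2} has 13^2 = 169 elements; its multiplicative group consists of all nonzero elements, so |F_{13^2}^*| = 169 - 1 = 168. (It is cyclic since any finite subgroup of the multiplicative group of a field is cyclic.)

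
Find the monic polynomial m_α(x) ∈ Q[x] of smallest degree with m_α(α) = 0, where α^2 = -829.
m_α(x) = x^2 + 829

α satisfies α^2 + 829 = 0, so x^2 + 829 annihilates α. Since d = -829 is squarefree and ≠ 1, it is not a perfect square in Q, so x^2 + 829 has no rational root and is therefore irreducible over Q (a degree-2 polynomial over a field is irreducible iff it has no root). Hence m_α(x) = x^2 + 829.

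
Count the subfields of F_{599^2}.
F_{599^2} has 2 subfields

The subfields of F_{p^n} are exactly the fields F_{p^d} for d | n (each is the fixed field of the unique index-d subgroup of Gal(F_{p^n}/F_p) ≅ Z/nZ). The divisors of n = 2 are {1, 2}, giving 2 subfields: F_{599^1}, F_{599^2}.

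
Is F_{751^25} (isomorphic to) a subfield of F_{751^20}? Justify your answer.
No: F_{751^25} is not a subfield of F_{751^20}

F_{p^m} embeds in F_{p^n} iff m | n. Here 25 ∤ 20 (since 20 = 0·25 + 20 with remainder 20 ≠ 0), so F_{751^25} is not a subfield of F_{751^20}. Equivalently: if it were, the tower law would give 25 = [F_{751^25}:F_751] dividing [F_{751^20}:F_751] = 20, contradiction.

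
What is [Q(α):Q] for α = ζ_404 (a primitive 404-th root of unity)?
[Q(α):Q] = 200

The minimal polynomial of ζ_404 over Q is the 404-th cyclotomic polynomial Φ_404(x), which is irreducible over Q and has degree φ(404) = 200. Hence [Q(α):Q] = φ(404) = 200.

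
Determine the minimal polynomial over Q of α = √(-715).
m_α(x) = x^2 + 715

α satisfies α^2 + 715 = 0, so x^2 + 715 annihilates α. Since d = -715 is squarefree and ≠ 1, it is not a perfect square in Q, so x^2 + 715 has no rational root and is therefore irreducible over Q (a degree-2 polynomial over a field is irreducible iff it has no root). Hence m_α(x) = x^2 + 715.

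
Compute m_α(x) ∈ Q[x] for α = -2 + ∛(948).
m_α(x) = x^3 + 6x^2 + 12x - 940

Set β = α + 2 = ∛(948), so β^3 = 948. Then (α + 2)^3 - 948 = 0, i.e. α is a root of g(x) = (x + 2)^3 - 948 = x^3 + 6x^2 + 12x - 940. Since g(x) = h(x + 2) where h(x) = x^3 - 948, and h is irreducible over Q (because 948 is not a perfect cube, so h has no rational root, and a monic cubic with no rational root is irreducible), g is also irreducible (irreducibility is preserved under the substitution x → x + 2). Hence m_α(x) = x^3 + 6x^2 + 12x - 940.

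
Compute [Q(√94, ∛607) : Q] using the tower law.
[Q(√94, ∛607) : Q] = 6

Let L = Q(√94, ∛607). Since Q(√94) ⊂ L and [Q(√94):Q] = 2, the tower law gives 2 | [L:Q]. Likewise Q(∛607) ⊂ L with [Q(∛607):Q] = 3 (because 607 is not a perfect cube), so 3 | [L:Q]. As gcd(2,3) = 1, [L:Q] is divisible by 6. Conversely L is generated over Q by √94 and ∛607, so [L:Q] ≤ 2·3 = 6. Therefore [Q(√94, ∛607) : Q] = 6.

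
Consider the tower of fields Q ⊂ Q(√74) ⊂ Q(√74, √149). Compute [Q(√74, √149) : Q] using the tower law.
[Q(√74, √149) : Q] = 4

[Q(√74):Q] = 2 (min poly x^2 - 74, irreducible since 74 is squarefree > 1). For the top step, suppose √149 ∈ Q(√74), say √149 = c + d√74 with c, d ∈ Q. Squaring: 149 = c^2 + 74d^2 + 2cd√74. Since √74 ∉ Q this forces 2cd = 0. If d = 0 then √149 = c ∈ Q, contradicting 149 squarefree > 1. If c = 0 then 149 = 74d^2, so 74·149 = (74d)^2 is a perfect square in Q — but 74·149 = 11026 is not a perfect square (since 74 and 149 are distinct squarefree integers). Contradiction. Hence √149 ∉ Q(√74), so x^2 - 149 stays irreducible over Q(√74) and [Q(√74, √149) : Q(√74)] = 2. By the tower law, [Q(√74, √149) : Q] = 2 · 2 = 4.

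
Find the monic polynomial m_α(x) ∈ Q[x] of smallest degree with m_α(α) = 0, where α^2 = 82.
m_α(x) = x^2 - 82

α satisfies α^2 - 82 = 0, so x^2 - 82 annihilates α. Since d = 82 is squarefree and ≠ 1, it is not a perfect square in Q, so x^2 - 82 has no rational root and is therefore irreducible over Q (a degree-2 polynomial over a field is irreducible iff it has no root). Hence m_α(x) = x^2 - 82.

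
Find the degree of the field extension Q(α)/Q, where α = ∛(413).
[Q(α):Q] = 3

The minimal polynomial of α is x^3 - 413, irreducible over Q since 413 is not a perfect cube (so x^3 - 413 has no rational root). Hence [Q(α):Q] = deg(m_α) = 3.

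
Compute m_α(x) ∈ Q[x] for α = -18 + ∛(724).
m_α(x) = x^3 + 54x^2 + 972x + 5108

Set β = α + 18 = ∛(724), so β^3 = 724. Then (α + 18)^3 - 724 = 0, i.e. α is a root of g(x) = (x + 18)^3 - 724 = x^3 + 54x^2 + 972x + 5108. Since g(x) = h(x + 18) where h(x) = x^3 - 724, and h is irreducible over Q (because 724 is not a perfect cube, so h has no rational root, and a monic cubic with no rational root is irreducible), g is also irreducible (irreducibility is preserved under the substitution x → x + 18). Hence m_α(x) = x^3 + 54x^2 + 972x + 5108.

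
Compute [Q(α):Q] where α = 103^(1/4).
[Q(α):Q] = 4

α is a root of x^4 - 103. By Eisenstein's criterion at the prime p = 103 (which divides the constant term 103 but p^2 = 10609 does not, since 103 is squarefree), x^4 - 103 is irreducible over Q. Hence [Q(α):Q] = 4.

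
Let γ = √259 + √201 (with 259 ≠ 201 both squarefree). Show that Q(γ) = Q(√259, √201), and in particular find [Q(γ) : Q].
[Q(γ) : Q] = 4 (equivalently, Q(γ) = Q(√259, √201))

Obviously Q(γ) ⊆ Q(√259, √201), and [Q(√259, √201):Q] = 4 (since 259, 201 are distinct squarefree integers > 1 with 52059 not a perfect square). To show equality we compute the minimal polynomial of γ. From γ = √259 + √201: γ^2 = 259 + 2√(52059) + 201 = 460 + 2√(52059), so γ^2 - 460 = 2√(52059); squaring, (γ^2 - 460)^2 = 4·52059, i.e. γ^4 - 920γ^2 + 211600 - 208236 = 0, i.e. γ^4 - 920γ^2 + 3364 = 0. So γ is a root of x^4 - 920x^2 + 3364. This polynomial is irreducible over Q: it has no rational root (each ±√259 ± √201 is irrational), and any factorization into two quadratics over Q would force √(52059) ∈ Q (pairing opposite roots) or √259, √201 ∈ Q (other pairings), all impossible. Hence [Q(γ):Q] = 4 = [Q(√259, √201):Q], so Q(γ) = Q(√259, √201).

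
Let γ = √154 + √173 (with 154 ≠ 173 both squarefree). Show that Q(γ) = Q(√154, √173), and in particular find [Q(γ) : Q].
[Q(γ) : Q] = 4 (equivalently, Q(γ) = Q(√154, √173))

Obviously Q(γ) ⊆ Q(√154, √173), and [Q(√154, √173):Q] = 4 (since 154, 173 are distinct squarefree integers > 1 with 26642 not a perfect square). To show equality we compute the minimal polynomial of γ. From γ = √154 + √173: γ^2 = 154 + 2√(26642) + 173 = 327 + 2√(26642), so γ^2 - 327 = 2√(26642); squaring, (γ^2 - 327)^2 = 4·26642, i.e. γ^4 - 654γ^2 + 106929 - 106568 = 0, i.e. γ^4 - 654γ^2 + 361 = 0. So γ is a root of x^4 - 654x^2 + 361. This polynomial is irreducible over Q: it has no rational root (each ±√154 ± √173 is irrational), and any factorization into two quadratics over Q would force √(26642) ∈ Q (pairing opposite roots) or √154, √173 ∈ Q (other pairings), all impossible. Hence [Q(γ):Q] = 4 = [Q(√154, √173):Q], so Q(γ) = Q(√154, √173).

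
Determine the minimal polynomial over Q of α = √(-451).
m_α(x) = x^2 + 451

α satisfies α^2 + 451 = 0, so x^2 + 451 annihilates α. Since d = -451 is squarefree and ≠ 1, it is not a perfect square in Q, so x^2 + 451 has no rational root and is therefore irreducible over Q (a degree-2 polynomial over a field is irreducible iff it has no root). Hence m_α(x) = x^2 + 451.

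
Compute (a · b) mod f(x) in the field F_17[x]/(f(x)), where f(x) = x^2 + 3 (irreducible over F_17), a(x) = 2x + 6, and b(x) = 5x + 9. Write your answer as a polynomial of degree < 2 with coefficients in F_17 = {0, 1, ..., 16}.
a · b ≡ 14x + 7 (mod f(x))

Multiply in F_17[x]: a(x)·b(x) = (2x + 6)·(5x + 9) = 10x^2 + 14x + 3. This has degree ≥ 2, so divide by f(x) over F_17: 10x^2 + 14x + 3 = (10)·(x^2 + 3) + (14x + 7). Hence a·b ≡ 14x + 7 (mod f). (F_17[x]/(f) is a field with 17^2 = 289 elements since f is irreducible of degree 2.)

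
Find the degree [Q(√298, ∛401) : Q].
[Q(√298, ∛401) : Q] = 6

Let L = Q(√298, ∛401). Since Q(√298) ⊂ L and [Q(√298):Q] = 2, the tower law gives 2 | [L:Q]. Likewise Q(∛401) ⊂ L with [Q(∛401):Q] = 3 (because 401 is not a perfect cube), so 3 | [L:Q]. As gcd(2,3) = 1, [L:Q] is divisible by 6. Conversely L is generated over Q by √298 and ∛401, so [L:Q] ≤ 2·3 = 6. Therefore [Q(√298, ∛401) : Q] = 6.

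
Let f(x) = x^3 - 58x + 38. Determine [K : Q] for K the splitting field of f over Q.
[K : Q] = 6

By the rational root test, any rational root of the monic integer polynomial f(x) = x^3 - 58x + 38 must be an integer dividing the constant term 38, i.e. one of ±{1, 2, 19, 38}. Evaluating: f(1) = -19, f(-1) = 95, f(2) = -70, f(-2) = 146, f(19) = 5795, f(-19) = -5719, f(38) = 52706, f(-38) = -52630; none is 0, so f has no rational root and is therefore irreducible over Q (a cubic with no linear factor over a field is irreducible). For an irreducible cubic, the Galois group is A_3 or S_3 according as the discriminant disc(f) = -4a^3 - 27b^2 = -4·(-58)^3 - 27·(38)^2 = 741460 is or is not a square in Q. Here disc(f) = 741460 is not a perfect square in Q, so the Galois group of f over Q is not contained in A_3 and must be all of S_3. The splitting field has degree |S_3| = 6 over Q, so [K : Q] = 6.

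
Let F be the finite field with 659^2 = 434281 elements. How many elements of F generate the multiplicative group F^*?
There are φ(434280) = 88320 primitive elements

F_q^* is cyclic of order q - 1 = 434280. A cyclic group of order m has exactly φ(m) generators. Here m = 434280 = 2^3 · 3 · 5 · 7 · 11 · 47, so the number of primitive elements is φ(434280) = 88320.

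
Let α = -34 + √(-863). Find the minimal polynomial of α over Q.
m_α(x) = x^2 + 68x + 2019

From α + 34 = √(-863), squaring gives (α + 34)^2 = -863, i.e. α^2 + 68α + 1156 = -863, so α^2 + 68α + 2019 = 0. The discriminant of x^2 + 68x + 2019 is (68)^2 - 4·(2019) = 4624 - 8076 = -3452, and 4·(-863) is not a perfect square in Q since -863 is squarefree and ≠ 1. Hence x^2 + 68x + 2019 is irreducible over Q and is the minimal polynomial of α.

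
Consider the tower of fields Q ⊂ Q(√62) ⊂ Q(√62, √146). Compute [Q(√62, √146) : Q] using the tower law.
[Q(√62, √146) : Q] = 4

[Q(√62):Q] = 2 (min poly x^2 - 62, irreducible since 62 is squarefree > 1). For the top step, suppose √146 ∈ Q(√62), say √146 = c + d√62 with c, d ∈ Q. Squaring: 146 = c^2 + 62d^2 + 2cd√62. Since √62 ∉ Q this forces 2cd = 0. If d = 0 then √146 = c ∈ Q, contradicting 146 squarefree > 1. If c = 0 then 146 = 62d^2, so 62·146 = (62d)^2 is a perfect square in Q — but 62·146 = 9052 is not a perfect square (since 62 and 146 are distinct squarefree integers). Contradiction. Hence √146 ∉ Q(√62), so x^2 - 146 stays irreducible over Q(√62) and [Q(√62, √146) : Q(√62)] = 2. By the tower law, [Q(√62, √146) : Q] = 2 · 2 = 4.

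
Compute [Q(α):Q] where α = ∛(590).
[Q(α):Q] = 3

The minimal polynomial of α is x^3 - 590, irreducible over Q since 590 is not a perfect cube (so x^3 - 590 has no rational root). Hence [Q(α):Q] = deg(m_α) = 3.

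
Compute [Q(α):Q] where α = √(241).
[Q(α):Q] = 2

[Q(α):Q] equals the degree of the minimal polynomial of α. Here α^2 = 241 and x^2 - 241 is irreducible (d = 241 is squarefree, ≠ 1, hence not a square), so deg(m_α) = 2. Thus [Q(α):Q] = 2.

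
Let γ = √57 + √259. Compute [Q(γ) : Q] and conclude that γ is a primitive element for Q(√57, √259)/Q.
[Q(γ) : Q] = 4 (equivalently, Q(γ) = Q(√57, √259))

Obviously Q(γ) ⊆ Q(√57, √259), and [Q(√57, √259):Q] = 4 (since 57, 259 are distinct squarefree integers > 1 with 14763 not a perfect square). To show equality we compute the minimal polynomial of γ. From γ = √57 + √259: γ^2 = 57 + 2√(14763) + 259 = 316 + 2√(14763), so γ^2 - 316 = 2√(14763); squaring, (γ^2 - 316)^2 = 4·14763, i.e. γ^4 - 632γ^2 + 99856 - 59052 = 0, i.e. γ^4 - 632γ^2 + 40804 = 0. So γ is a root of x^4 - 632x^2 + 40804. This polynomial is irreducible over Q: it has no rational root (each ±√57 ± √259 is irrational), and any factorization into two quadratics over Q would force √(14763) ∈ Q (pairing opposite roots) or √57, √259 ∈ Q (other pairings), all impossible. Hence [Q(γ):Q] = 4 = [Q(√57, √259):Q], so Q(γ) = Q(√57, √259).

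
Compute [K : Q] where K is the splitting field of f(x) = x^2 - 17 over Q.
[K : Q] = 2

f(x) = x^2 - 17 factors as (x - √17)(x + √17). The splitting field is K = Q(√17). Since 17 is squarefree and > 1, it is not a perfect square, so x^2 - 17 is irreducible over Q and [Q(√17) : Q] = 2. Hence [K : Q] = 2.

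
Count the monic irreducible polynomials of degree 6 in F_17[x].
There are 4022064 monic irreducible polynomials of degree 6 over F_17

Each element of F_{17^6} that lies in no proper subfield is a root of exactly one monic irreducible of degree 6 over F_17, and each such polynomial has 6 distinct roots in F_{17^6}. By Möbius inversion the count is N_17(6) = (1/6) Σ_{d|6} μ(6/d) · 17^d = (1/6)(μ(6)·17^1 + μ(3)·17^2 + μ(2)·17^3 + μ(1)·17^6) = 24132384/6 = 4022064.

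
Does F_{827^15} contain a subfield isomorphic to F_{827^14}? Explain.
No: F_{827^14} is not a subfield of F_{827^15}

F_{p^m} embeds in F_{p^n} iff m | n. Here 14 ∤ 15 (since 15 = 1·14 + 1 with remainder 1 ≠ 0), so F_{827^14} is not a subfield of F_{827^15}. Equivalently: if it were, the tower law would give 14 = [F_{827^14}:F_827] dividing [F_{827^15}:F_827] = 15, contradiction.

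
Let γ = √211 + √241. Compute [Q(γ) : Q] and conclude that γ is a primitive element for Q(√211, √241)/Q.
[Q(γ) : Q] = 4 (equivalently, Q(γ) = Q(√211, √241))

Obviously Q(γ) ⊆ Q(√211, √241), and [Q(√211, √241):Q] = 4 (since 211, 241 are distinct squarefree integers > 1 with 50851 not a perfect square). To show equality we compute the minimal polynomial of γ. From γ = √211 + √241: γ^2 = 211 + 2√(50851) + 241 = 452 + 2√(50851), so γ^2 - 452 = 2√(50851); squaring, (γ^2 - 452)^2 = 4·50851, i.e. γ^4 - 904γ^2 + 204304 - 203404 = 0, i.e. γ^4 - 904γ^2 + 900 = 0. So γ is a root of x^4 - 904x^2 + 900. This polynomial is irreducible over Q: it has no rational root (each ±√211 ± √241 is irrational), and any factorization into two quadratics over Q would force √(50851) ∈ Q (pairing opposite roots) or √211, √241 ∈ Q (other pairings), all impossible. Hence [Q(γ):Q] = 4 = [Q(√211, √241):Q], so Q(γ) = Q(√211, √241).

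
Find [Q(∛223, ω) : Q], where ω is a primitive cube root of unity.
[Q(∛223, ω) : Q] = 6

[Q(∛223):Q] = 3 (min poly x^3 - 223, irreducible since 223 is not a perfect cube). [Q(ω):Q] = 2 (min poly x^2 + x + 1). Since Q(∛223) ⊂ R and ω ∉ R, we have ω ∉ Q(∛223), so x^2 + x + 1 remains irreducible over Q(∛223) and [Q(∛223, ω) : Q(∛223)] = 2. By the tower law, [Q(∛223, ω) : Q] = 3 · 2 = 6. (In fact Q(∛223, ω) is the splitting field of x^3 - 223 over Q.)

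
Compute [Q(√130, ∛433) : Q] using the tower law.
[Q(√130, ∛433) : Q] = 6

Let L = Q(√130, ∛433). Since Q(√130) ⊂ L and [Q(√130):Q] = 2, the tower law gives 2 | [L:Q]. Likewise Q(∛433) ⊂ L with [Q(∛433):Q] = 3 (because 433 is not a perfect cube), so 3 | [L:Q]. As gcd(2,3) = 1, [L:Q] is divisible by 6. Conversely L is generated over Q by √130 and ∛433, so [L:Q] ≤ 2·3 = 6. Therefore [Q(√130, ∛433) : Q] = 6.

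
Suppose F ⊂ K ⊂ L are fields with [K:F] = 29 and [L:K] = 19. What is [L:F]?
[L:F] = 551

The tower law says that for any tower of field extensions F ⊂ K ⊂ L with finite degrees, [L:F] = [L:K] · [K:F]. Here this gives [L:F] = 19 · 29 = 551.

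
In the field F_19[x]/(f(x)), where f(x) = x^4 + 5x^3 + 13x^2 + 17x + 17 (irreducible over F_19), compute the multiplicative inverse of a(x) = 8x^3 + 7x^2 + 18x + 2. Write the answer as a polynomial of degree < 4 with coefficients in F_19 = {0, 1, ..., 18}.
a(x)^(-1) ≡ 18x^3 + 3x^2 + 18x + 6 (mod f(x))

Since f is irreducible over F_19, F_19[x]/(f) is a field and a(x) ≠ 0 has an inverse. Apply the extended Euclidean algorithm to f(x) and a(x) in F_19[x]: f(x) = (12x + 2)·a(x) + (11x^2 + 14x + 13);  a(x) = (18x + 14)·(11x^2 + 14x + 13) + (6x + 10);  (11x^2 + 14x + 13) = (5x + 13)·(6x + 10) + (16). The last nonzero remainder is the constant 16 = gcd(f, a) in F_19. Back-substituting through the division chain expresses 16 = s(x)·a(x) + t(x)·f(x) with s(x) ≡ 3x^3 + 10x^2 + 3x + 1 (mod f), so (3x^3 + 10x^2 + 3x + 1)·a(x) ≡ 16 (mod f). Multiplying by 16^(-1) ≡ 6 in F_19 gives a(x)^(-1) ≡ 6·(3x^3 + 10x^2 + 3x + 1) ≡ 18x^3 + 3x^2 + 18x + 6 (mod f). Check: (8x^3 + 7x^2 + 18x + 2)·(18x^3 + 3x^2 + 18x + 6) = 11x^6 + 17x^5 + 14x^4 + 17x^3 + 11x^2 + 11x + 12 ≡ 1 (mod x^4 + 5x^3 + 13x^2 + 17x + 17).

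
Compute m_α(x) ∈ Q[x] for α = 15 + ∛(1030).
m_α(x) = x^3 - 45x^2 + 675x - 4405

Set β = α - 15 = ∛(1030), so β^3 = 1030. Then (α - 15)^3 - 1030 = 0, i.e. α is a root of g(x) = (x - 15)^3 - 1030 = x^3 - 45x^2 + 675x - 4405. Since g(x) = h(x - 15) where h(x) = x^3 - 1030, and h is irreducible over Q (because 1030 is not a perfect cube, so h has no rational root, and a monic cubic with no rational root is irreducible), g is also irreducible (irreducibility is preserved under the substitution x → x - 15). Hence m_α(x) = x^3 - 45x^2 + 675x - 4405.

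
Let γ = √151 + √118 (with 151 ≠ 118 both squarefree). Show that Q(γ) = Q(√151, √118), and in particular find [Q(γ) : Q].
[Q(γ) : Q] = 4 (equivalently, Q(γ) = Q(√151, √118))

Obviously Q(γ) ⊆ Q(√151, √118), and [Q(√151, √118):Q] = 4 (since 151, 118 are distinct squarefree integers > 1 with 17818 not a perfect square). To show equality we compute the minimal polynomial of γ. From γ = √151 + √118: γ^2 = 151 + 2√(17818) + 118 = 269 + 2√(17818), so γ^2 - 269 = 2√(17818); squaring, (γ^2 - 269)^2 = 4·17818, i.e. γ^4 - 538γ^2 + 72361 - 71272 = 0, i.e. γ^4 - 538γ^2 + 1089 = 0. So γ is a root of x^4 - 538x^2 + 1089. This polynomial is irreducible over Q: it has no rational root (each ±√151 ± √118 is irrational), and any factorization into two quadratics over Q would force √(17818) ∈ Q (pairing opposite roots) or √151, √118 ∈ Q (other pairings), all impossible. Hence [Q(γ):Q] = 4 = [Q(√151, √118):Q], so Q(γ) = Q(√151, √118).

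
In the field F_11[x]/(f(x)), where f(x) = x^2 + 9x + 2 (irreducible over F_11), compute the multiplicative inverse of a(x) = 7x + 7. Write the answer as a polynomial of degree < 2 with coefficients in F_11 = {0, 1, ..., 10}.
a(x)^(-1) ≡ 5x + 7 (mod f(x))

Since f is irreducible over F_11, F_11[x]/(f) is a field and a(x) ≠ 0 has an inverse. Apply the extended Euclidean algorithm to f(x) and a(x) in F_11[x]: f(x) = (8x + 9)·a(x) + (5). The last nonzero remainder is the constant 5 = gcd(f, a) in F_11. Back-substituting through the division chain expresses 5 = s(x)·a(x) + t(x)·f(x) with s(x) ≡ 3x + 2 (mod f), so (3x + 2)·a(x) ≡ 5 (mod f). Multiplying by 5^(-1) ≡ 9 in F_11 gives a(x)^(-1) ≡ 9·(3x + 2) ≡ 5x + 7 (mod f). Check: (7x + 7)·(5x + 7) = 2x^2 + 7x + 5 ≡ 1 (mod x^2 + 9x + 2).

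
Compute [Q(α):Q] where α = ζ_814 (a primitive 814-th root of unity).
[Q(α):Q] = 360

The minimal polynomial of ζ_814 over Q is the 814-th cyclotomic polynomial Φ_814(x), which is irreducible over Q and has degree φ(814) = 360. Hence [Q(α):Q] = φ(814) = 360.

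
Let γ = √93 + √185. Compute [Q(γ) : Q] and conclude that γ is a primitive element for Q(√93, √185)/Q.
[Q(γ) : Q] = 4 (equivalently, Q(γ) = Q(√93, √185))

Obviously Q(γ) ⊆ Q(√93, √185), and [Q(√93, √185):Q] = 4 (since 93, 185 are distinct squarefree integers > 1 with 17205 not a perfect square). To show equality we compute the minimal polynomial of γ. From γ = √93 + √185: γ^2 = 93 + 2√(17205) + 185 = 278 + 2√(17205), so γ^2 - 278 = 2√(17205); squaring, (γ^2 - 278)^2 = 4·17205, i.e. γ^4 - 556γ^2 + 77284 - 68820 = 0, i.e. γ^4 - 556γ^2 + 8464 = 0. So γ is a root of x^4 - 556x^2 + 8464. This polynomial is irreducible over Q: it has no rational root (each ±√93 ± √185 is irrational), and any factorization into two quadratics over Q would force √(17205) ∈ Q (pairing opposite roots) or √93, √185 ∈ Q (other pairings), all impossible. Hence [Q(γ):Q] = 4 = [Q(√93, √185):Q], so Q(γ) = Q(√93, √185).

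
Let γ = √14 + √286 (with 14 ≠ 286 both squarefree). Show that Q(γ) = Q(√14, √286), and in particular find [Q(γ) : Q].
[Q(γ) : Q] = 4 (equivalently, Q(γ) = Q(√14, √286))

Obviously Q(γ) ⊆ Q(√14, √286), and [Q(√14, √286):Q] = 4 (since 14, 286 are distinct squarefree integers > 1 with 4004 not a perfect square). To show equality we compute the minimal polynomial of γ. From γ = √14 + √286: γ^2 = 14 + 2√(4004) + 286 = 300 + 2√(4004), so γ^2 - 300 = 2√(4004); squaring, (γ^2 - 300)^2 = 4·4004, i.e. γ^4 - 600γ^2 + 90000 - 16016 = 0, i.e. γ^4 - 600γ^2 + 73984 = 0. So γ is a root of x^4 - 600x^2 + 73984. This polynomial is irreducible over Q: it has no rational root (each ±√14 ± √286 is irrational), and any factorization into two quadratics over Q would force √(4004) ∈ Q (pairing opposite roots) or √14, √286 ∈ Q (other pairings), all impossible. Hence [Q(γ):Q] = 4 = [Q(√14, √286):Q], so Q(γ) = Q(√14, √286).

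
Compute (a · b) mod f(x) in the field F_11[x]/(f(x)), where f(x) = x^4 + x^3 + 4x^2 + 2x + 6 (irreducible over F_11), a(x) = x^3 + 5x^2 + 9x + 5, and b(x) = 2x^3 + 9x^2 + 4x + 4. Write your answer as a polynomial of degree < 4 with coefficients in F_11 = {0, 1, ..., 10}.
a · b ≡ x^3 + 8x^2 + 2x + 10 (mod f(x))

Multiply in F_11[x]: a(x)·b(x) = (x^3 + 5x^2 + 9x + 5)·(2x^3 + 9x^2 + 4x + 4) = 2x^6 + 8x^5 + x^4 + 5x^3 + 2x^2 + x + 9. This has degree ≥ 4, so divide by f(x) over F_11: 2x^6 + 8x^5 + x^4 + 5x^3 + 2x^2 + x + 9 = (2x^2 + 6x + 9)·(x^4 + x^3 + 4x^2 + 2x + 6) + (x^3 + 8x^2 + 2x + 10). Hence a·b ≡ x^3 + 8x^2 + 2x + 10 (mod f). (F_11[x]/(f) is a field with 11^4 = 14641 elements since f is irreducible of degree 4.)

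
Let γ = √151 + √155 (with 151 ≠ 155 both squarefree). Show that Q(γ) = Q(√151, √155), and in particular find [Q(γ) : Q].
[Q(γ) : Q] = 4 (equivalently, Q(γ) = Q(√151, √155))

Obviously Q(γ) ⊆ Q(√151, √155), and [Q(√151, √155):Q] = 4 (since 151, 155 are distinct squarefree integers > 1 with 23405 not a perfect square). To show equality we compute the minimal polynomial of γ. From γ = √151 + √155: γ^2 = 151 + 2√(23405) + 155 = 306 + 2√(23405), so γ^2 - 306 = 2√(23405); squaring, (γ^2 - 306)^2 = 4·23405, i.e. γ^4 - 612γ^2 + 93636 - 93620 = 0, i.e. γ^4 - 612γ^2 + 16 = 0. So γ is a root of x^4 - 612x^2 + 16. This polynomial is irreducible over Q: it has no rational root (each ±√151 ± √155 is irrational), and any factorization into two quadratics over Q would force √(23405) ∈ Q (pairing opposite roots) or √151, √155 ∈ Q (other pairings), all impossible. Hence [Q(γ):Q] = 4 = [Q(√151, √155):Q], so Q(γ) = Q(√151, √155).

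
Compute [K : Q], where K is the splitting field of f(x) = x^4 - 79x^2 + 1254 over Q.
[K : Q] = 4

Solving the quadratic in x^2: x^2 = (79 ± √(79^2 - 4·1254))/2 = (79 ± √1225)/2 = (79 ± 35)/2, giving x^2 = 22 or x^2 = 57. So f(x) = (x^2 - 22)(x^2 - 57) and the roots of f are ±√22, ±√57. Hence the splitting field is K = Q(√22, √57). Since 22 and 57 are distinct squarefree integers > 1, their product 1254 is not a perfect square, so √57 ∉ Q(√22). By the tower law [K:Q] = [Q(√22,√57):Q(√22)] · [Q(√22):Q] = 2 · 2 = 4.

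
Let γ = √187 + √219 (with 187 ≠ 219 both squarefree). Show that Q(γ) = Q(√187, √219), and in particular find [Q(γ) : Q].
[Q(γ) : Q] = 4 (equivalently, Q(γ) = Q(√187, √219))

Obviously Q(γ) ⊆ Q(√187, √219), and [Q(√187, √219):Q] = 4 (since 187, 219 are distinct squarefree integers > 1 with 40953 not a perfect square). To show equality we compute the minimal polynomial of γ. From γ = √187 + √219: γ^2 = 187 + 2√(40953) + 219 = 406 + 2√(40953), so γ^2 - 406 = 2√(40953); squaring, (γ^2 - 406)^2 = 4·40953, i.e. γ^4 - 812γ^2 + 164836 - 163812 = 0, i.e. γ^4 - 812γ^2 + 1024 = 0. So γ is a root of x^4 - 812x^2 + 1024. This polynomial is irreducible over Q: it has no rational root (each ±√187 ± √219 is irrational), and any factorization into two quadratics over Q would force √(40953) ∈ Q (pairing opposite roots) or √187, √219 ∈ Q (other pairings), all impossible. Hence [Q(γ):Q] = 4 = [Q(√187, √219):Q], so Q(γ) = Q(√187, √219).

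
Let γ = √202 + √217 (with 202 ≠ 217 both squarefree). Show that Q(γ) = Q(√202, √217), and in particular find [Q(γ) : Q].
[Q(γ) : Q] = 4 (equivalently, Q(γ) = Q(√202, √217))

Obviously Q(γ) ⊆ Q(√202, √217), and [Q(√202, √217):Q] = 4 (since 202, 217 are distinct squarefree integers > 1 with 43834 not a perfect square). To show equality we compute the minimal polynomial of γ. From γ = √202 + √217: γ^2 = 202 + 2√(43834) + 217 = 419 + 2√(43834), so γ^2 - 419 = 2√(43834); squaring, (γ^2 - 419)^2 = 4·43834, i.e. γ^4 - 838γ^2 + 175561 - 175336 = 0, i.e. γ^4 - 838γ^2 + 225 = 0. So γ is a root of x^4 - 838x^2 + 225. This polynomial is irreducible over Q: it has no rational root (each ±√202 ± √217 is irrational), and any factorization into two quadratics over Q would force √(43834) ∈ Q (pairing opposite roots) or √202, √217 ∈ Q (other pairings), all impossible. Hence [Q(γ):Q] = 4 = [Q(√202, √217):Q], so Q(γ) = Q(√202, √217).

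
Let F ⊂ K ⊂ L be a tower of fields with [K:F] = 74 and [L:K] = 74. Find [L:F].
[L:F] = 5476

The tower law says that for any tower of field extensions F ⊂ K ⊂ L with finite degrees, [L:F] = [L:K] · [K:F]. Here this gives [L:F] = 74 · 74 = 5476.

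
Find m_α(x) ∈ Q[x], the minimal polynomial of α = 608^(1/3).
m_α(x) = x^3 - 608

α satisfies α^3 = 608, so x^3 - 608 annihilates α. By the rational root test, a rational root p/q (in lowest terms) of x^3 - 608 would satisfy p^3 = 608 q^3, forcing q = 1 and p^3 = 608; but 608 is not a perfect cube, contradiction. A monic cubic over Q with no rational root is irreducible (any nontrivial factorization would include a linear factor). Hence x^3 - 608 is the minimal polynomial of α, and in particular [Q(α):Q] = 3.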